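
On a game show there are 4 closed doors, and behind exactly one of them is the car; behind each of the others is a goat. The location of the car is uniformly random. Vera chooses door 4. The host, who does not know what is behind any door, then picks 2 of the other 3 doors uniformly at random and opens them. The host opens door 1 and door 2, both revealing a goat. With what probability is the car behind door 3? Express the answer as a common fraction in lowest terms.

1/2

Consider each possible location of the car in turn.
If it is behind either of doors 1 and 2 (prior 1/4 each): that door was opened and seen not to hold the prize — ruled out; weight (1/4)·0 = 0 each.
If it is behind either of doors 3 and 4 (prior 1/4 each): the host picks exactly this set with probability 1/3 regardless, and none is the prize; weight (1/4)·(1/3) = 1/12 each.
The weights sum to 1/6.
So P(the car behind door 3 | the host opened door 1 and door 2) = (1/12) / (1/6) = 1/2.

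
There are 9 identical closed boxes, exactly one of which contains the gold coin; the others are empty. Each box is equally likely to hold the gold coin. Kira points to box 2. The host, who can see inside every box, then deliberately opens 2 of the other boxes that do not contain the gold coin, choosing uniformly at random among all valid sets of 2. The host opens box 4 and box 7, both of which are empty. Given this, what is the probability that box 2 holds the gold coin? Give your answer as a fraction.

1/9

Condition on the true location of the gold coin.
If it is in any of boxes 1, 3, 5, 6, 8, and 9 (prior 1/9 each): the host has 21 equally likely choices, so probability 1/21; weight (1/9)·(1/21) = 1/189 each.
If it is in box 2 (prior 1/9): the host has 28 equally likely choices, so probability 1/28; weight (1/9)·(1/28) = 1/252.
If it is in either of boxes 4 and 7 (prior 1/9 each): that box was opened and seen not to hold the prize — ruled out; weight (1/9)·0 = 0 each.
The weights sum to 1/28.
So P(the gold coin in box 2 | the host opened box 4 and box 7) = (1/252) / (1/28) = 1/9.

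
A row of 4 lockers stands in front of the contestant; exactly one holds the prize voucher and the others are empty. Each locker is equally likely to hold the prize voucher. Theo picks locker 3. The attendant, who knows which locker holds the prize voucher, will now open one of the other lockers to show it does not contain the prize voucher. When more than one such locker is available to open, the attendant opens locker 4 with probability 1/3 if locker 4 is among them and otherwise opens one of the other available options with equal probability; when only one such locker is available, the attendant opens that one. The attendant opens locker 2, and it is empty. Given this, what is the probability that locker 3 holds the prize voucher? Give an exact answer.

2/9

Apply Bayes' rule, conditioning on where the prize voucher actually is.
If it is in locker 1 (prior 1/4): locker 4 is available but not opened, probability 2/3; weight (1/4)·(2/3) = 1/6.
If it is in locker 2 (prior 1/4): the attendant opened locker 2, so this case is ruled out; weight (1/4)·0 = 0.
If it is in locker 3 (prior 1/4): locker 4 is available but not opened; locker 2 gets probability (1 − 1/3)/2 = 1/3; weight (1/4)·(1/3) = 1/12.
If it is in locker 4 (prior 1/4): locker 4 holds the prize so is unavailable; the attendant chooses uniformly among the 2 others, probability 1/2; weight (1/4)·(1/2) = 1/8.
The weights sum to 3/8.
So P(the prize voucher in locker 3 | the attendant opened locker 2) = (1/12) / (3/8) = 2/9.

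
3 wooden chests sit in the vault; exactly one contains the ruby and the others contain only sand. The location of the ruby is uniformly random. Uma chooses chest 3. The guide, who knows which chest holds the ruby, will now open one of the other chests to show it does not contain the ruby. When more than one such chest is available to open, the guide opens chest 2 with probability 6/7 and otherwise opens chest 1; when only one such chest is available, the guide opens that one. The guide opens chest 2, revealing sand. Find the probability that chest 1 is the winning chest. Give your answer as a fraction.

7/13

Apply Bayes' rule, conditioning on where the ruby actually is.
If it is in chest 1 (prior 1/3): only chest 2 is available, probability 1; weight (1/3)·1 = 1/3.
If it is in chest 2 (prior 1/3): the guide opened chest 2, so this case is ruled out; weight (1/3)·0 = 0.
If it is in chest 3 (prior 1/3): chest 2 is available, opened with probability 6/7; weight (1/3)·(6/7) = 2/7.
The weights sum to 13/21.
So P(the ruby in chest 1 | the guide opened chest 2) = (1/3) / (13/21) = 7/13.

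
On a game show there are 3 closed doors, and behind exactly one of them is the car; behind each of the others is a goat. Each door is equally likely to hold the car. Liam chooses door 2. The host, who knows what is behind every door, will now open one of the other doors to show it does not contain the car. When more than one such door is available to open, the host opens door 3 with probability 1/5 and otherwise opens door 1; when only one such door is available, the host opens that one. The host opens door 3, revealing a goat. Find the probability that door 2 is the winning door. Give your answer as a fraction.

Condition on the true location of the car.
If it is behind door 1 (prior 1/3): only door 3 is available, probability 1; weight (1/3)·1 = 1/3.
If it is behind door 2 (prior 1/3): door 3 is available, opened with probability 1/5; weight (1/3)·(1/5) = 1/15.
If it is behind door 3 (prior 1/3): the host opened door 3, so this case is ruled out; weight (1/3)·0 = 0.
The weights sum to 2/5.
So P(the car behind door 2 | the host opened door 3) = (1/15) / (2/5) = 1/6.

1/6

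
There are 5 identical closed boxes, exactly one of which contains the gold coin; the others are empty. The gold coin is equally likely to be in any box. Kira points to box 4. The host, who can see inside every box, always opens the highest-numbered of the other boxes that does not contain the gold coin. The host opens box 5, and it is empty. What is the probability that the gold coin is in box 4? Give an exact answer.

Condition on the true location of the gold coin.
If it is in any of boxes 1, 2, 3, and 4 (prior 1/5 each): box 5 is the highest-numbered option available, probability 1; weight (1/5)·1 = 1/5 each.
If it is in box 5 (prior 1/5): the host opened box 5, so this case is ruled out; weight (1/5)·0 = 0.
The weights sum to 4/5.
So P(the gold coin in box 4 | the host opened box 5) = (1/5) / (4/5) = 1/4.

1/4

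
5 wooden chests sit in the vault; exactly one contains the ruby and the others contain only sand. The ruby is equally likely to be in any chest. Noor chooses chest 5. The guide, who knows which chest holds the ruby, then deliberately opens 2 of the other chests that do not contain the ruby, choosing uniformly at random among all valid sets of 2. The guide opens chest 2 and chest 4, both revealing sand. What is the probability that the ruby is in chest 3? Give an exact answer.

Apply Bayes' rule, conditioning on where the ruby actually is.
If it is in either of chests 1 and 3 (prior 1/5 each): the guide has 3 equally likely choices, so probability 1/3; weight (1/5)·(1/3) = 1/15 each.
If it is in either of chests 2 and 4 (prior 1/5 each): that chest was opened and seen not to hold the prize — ruled out; weight (1/5)·0 = 0 each.
If it is in chest 5 (prior 1/5): the guide has 6 equally likely choices, so probability 1/6; weight (1/5)·(1/6) = 1/30.
The weights sum to 1/6.
So P(the ruby in chest 3 | the guide opened chest 2 and chest 4) = (1/15) / (1/6) = 2/5.

2/5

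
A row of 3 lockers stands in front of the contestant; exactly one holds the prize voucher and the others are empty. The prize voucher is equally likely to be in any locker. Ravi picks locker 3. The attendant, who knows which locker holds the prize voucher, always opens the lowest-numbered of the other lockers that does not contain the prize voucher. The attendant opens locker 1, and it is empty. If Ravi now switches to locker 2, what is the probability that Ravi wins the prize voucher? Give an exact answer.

Consider each possible location of the prize voucher in turn.
If it is in locker 1 (prior 1/3): the attendant opened locker 1, so this case is ruled out; weight (1/3)·0 = 0.
If it is in either of lockers 2 and 3 (prior 1/3 each): locker 1 is the lowest-numbered option available, probability 1; weight (1/3)·1 = 1/3 each.
The weights sum to 2/3.
So P(the prize voucher in locker 2 | the attendant opened locker 1) = (1/3) / (2/3) = 1/2.

1/2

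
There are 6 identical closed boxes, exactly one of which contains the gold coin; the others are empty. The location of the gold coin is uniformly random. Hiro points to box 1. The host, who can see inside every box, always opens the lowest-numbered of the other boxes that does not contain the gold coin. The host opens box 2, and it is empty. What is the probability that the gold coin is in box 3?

Apply Bayes' rule, conditioning on where the gold coin actually is.
If it is in any of boxes 1, 3, 4, 5, and 6 (prior 1/6 each): box 2 is the lowest-numbered option available, probability 1; weight (1/6)·1 = 1/6 each.
If it is in box 2 (prior 1/6): the host opened box 2, so this case is ruled out; weight (1/6)·0 = 0.
The weights sum to 5/6.
So P(the gold coin in box 3 | the host opened box 2) = (1/6) / (5/6) = 1/5.

1/5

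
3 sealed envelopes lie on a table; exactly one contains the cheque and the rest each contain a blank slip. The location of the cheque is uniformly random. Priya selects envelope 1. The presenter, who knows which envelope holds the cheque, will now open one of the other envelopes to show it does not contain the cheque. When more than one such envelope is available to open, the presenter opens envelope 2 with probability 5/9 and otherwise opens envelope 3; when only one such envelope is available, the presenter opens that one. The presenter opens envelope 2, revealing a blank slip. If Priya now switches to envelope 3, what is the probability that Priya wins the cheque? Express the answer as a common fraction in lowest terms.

Consider each possible location of the cheque in turn.
If it is in envelope 1 (prior 1/3): envelope 2 is available, opened with probability 5/9; weight (1/3)·(5/9) = 5/27.
If it is in envelope 2 (prior 1/3): the presenter opened envelope 2, so this case is ruled out; weight (1/3)·0 = 0.
If it is in envelope 3 (prior 1/3): only envelope 2 is available, probability 1; weight (1/3)·1 = 1/3.
The weights sum to 14/27.
So P(the cheque in envelope 3 | the presenter opened envelope 2) = (1/3) / (14/27) = 9/14.

9/14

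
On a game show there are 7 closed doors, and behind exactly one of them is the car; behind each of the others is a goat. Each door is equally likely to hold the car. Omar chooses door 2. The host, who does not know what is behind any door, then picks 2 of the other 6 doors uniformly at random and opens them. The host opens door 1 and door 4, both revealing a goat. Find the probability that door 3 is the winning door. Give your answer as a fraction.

Consider each possible location of the car in turn.
If it is behind either of doors 1 and 4 (prior 1/7 each): that door was opened and seen not to hold the prize — ruled out; weight (1/7)·0 = 0 each.
If it is behind any of doors 2, 3, 5, 6, and 7 (prior 1/7 each): the host picks exactly this set with probability 1/15 regardless, and none is the prize; weight (1/7)·(1/15) = 1/105 each.
The weights sum to 1/21.
So P(the car behind door 3 | the host opened door 1 and door 4) = (1/105) / (1/21) = 1/5.

1/5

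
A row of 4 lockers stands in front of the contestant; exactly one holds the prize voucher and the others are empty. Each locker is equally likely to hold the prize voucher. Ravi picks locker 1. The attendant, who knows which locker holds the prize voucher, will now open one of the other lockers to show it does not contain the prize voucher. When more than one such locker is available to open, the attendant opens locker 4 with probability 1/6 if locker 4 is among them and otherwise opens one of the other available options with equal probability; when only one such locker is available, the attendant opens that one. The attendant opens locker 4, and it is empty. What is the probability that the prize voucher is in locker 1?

1/3

Apply Bayes' rule, conditioning on where the prize voucher actually is.
If it is in any of lockers 1, 2, and 3 (prior 1/4 each): locker 4 is available, opened with probability 1/6; weight (1/4)·(1/6) = 1/24 each.
If it is in locker 4 (prior 1/4): the attendant opened locker 4, so this case is ruled out; weight (1/4)·0 = 0.
The weights sum to 1/8.
So P(the prize voucher in locker 1 | the attendant opened locker 4) = (1/24) / (1/8) = 1/3.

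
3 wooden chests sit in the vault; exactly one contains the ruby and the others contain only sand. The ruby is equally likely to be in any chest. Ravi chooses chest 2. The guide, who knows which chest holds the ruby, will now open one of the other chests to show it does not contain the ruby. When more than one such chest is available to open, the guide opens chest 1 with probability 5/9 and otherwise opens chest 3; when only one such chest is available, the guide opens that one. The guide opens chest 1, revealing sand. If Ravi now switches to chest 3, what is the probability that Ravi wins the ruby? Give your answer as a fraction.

Condition on the true location of the ruby.
If it is in chest 1 (prior 1/3): the guide opened chest 1, so this case is ruled out; weight (1/3)·0 = 0.
If it is in chest 2 (prior 1/3): chest 1 is available, opened with probability 5/9; weight (1/3)·(5/9) = 5/27.
If it is in chest 3 (prior 1/3): only chest 1 is available, probability 1; weight (1/3)·1 = 1/3.
The weights sum to 14/27.
So P(the ruby in chest 3 | the guide opened chest 1) = (1/3) / (14/27) = 9/14.

9/14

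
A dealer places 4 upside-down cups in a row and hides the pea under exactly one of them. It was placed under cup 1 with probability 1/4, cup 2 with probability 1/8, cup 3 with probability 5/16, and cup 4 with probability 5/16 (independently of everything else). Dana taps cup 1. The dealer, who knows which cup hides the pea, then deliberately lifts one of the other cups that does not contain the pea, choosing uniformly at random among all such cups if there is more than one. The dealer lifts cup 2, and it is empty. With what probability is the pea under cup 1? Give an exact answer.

Condition on the true location of the pea.
If it is under cup 1 (prior 1/4): the dealer has 3 equally likely choices, so probability 1/3; weight (1/4)·(1/3) = 1/12.
If it is under cup 2 (prior 1/8): the dealer opened cup 2, so this case is ruled out; weight (1/8)·0 = 0.
If it is under either of cups 3 and 4 (prior 5/16 each): the dealer has 2 equally likely choices, so probability 1/2; weight (5/16)·(1/2) = 5/32 each.
The weights sum to 19/48.
So P(the pea under cup 1 | the dealer opened cup 2) = (1/12) / (19/48) = 4/19.

4/19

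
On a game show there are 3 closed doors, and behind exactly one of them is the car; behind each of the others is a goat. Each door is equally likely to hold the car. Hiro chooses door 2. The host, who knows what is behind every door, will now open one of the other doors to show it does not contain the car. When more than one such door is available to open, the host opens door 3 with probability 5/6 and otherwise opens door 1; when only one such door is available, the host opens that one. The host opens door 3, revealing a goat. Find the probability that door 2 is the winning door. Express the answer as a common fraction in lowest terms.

Apply Bayes' rule, conditioning on where the car actually is.
If it is behind door 1 (prior 1/3): only door 3 is available, probability 1; weight (1/3)·1 = 1/3.
If it is behind door 2 (prior 1/3): door 3 is available, opened with probability 5/6; weight (1/3)·(5/6) = 5/18.
If it is behind door 3 (prior 1/3): the host opened door 3, so this case is ruled out; weight (1/3)·0 = 0.
The weights sum to 11/18.
So P(the car behind door 2 | the host opened door 3) = (5/18) / (11/18) = 5/11.

5/11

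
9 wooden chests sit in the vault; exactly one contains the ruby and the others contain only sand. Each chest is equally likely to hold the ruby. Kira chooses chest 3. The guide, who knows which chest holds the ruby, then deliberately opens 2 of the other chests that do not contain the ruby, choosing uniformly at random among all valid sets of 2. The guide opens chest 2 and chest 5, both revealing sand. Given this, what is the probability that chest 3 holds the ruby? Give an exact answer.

Apply Bayes' rule, conditioning on where the ruby actually is.
If it is in any of chests 1, 4, 6, 7, 8, and 9 (prior 1/9 each): the guide has 21 equally likely choices, so probability 1/21; weight (1/9)·(1/21) = 1/189 each.
If it is in either of chests 2 and 5 (prior 1/9 each): that chest was opened and seen not to hold the prize — ruled out; weight (1/9)·0 = 0 each.
If it is in chest 3 (prior 1/9): the guide has 28 equally likely choices, so probability 1/28; weight (1/9)·(1/28) = 1/252.
The weights sum to 1/28.
So P(the ruby in chest 3 | the guide opened chest 2 and chest 5) = (1/252) / (1/28) = 1/9.

1/9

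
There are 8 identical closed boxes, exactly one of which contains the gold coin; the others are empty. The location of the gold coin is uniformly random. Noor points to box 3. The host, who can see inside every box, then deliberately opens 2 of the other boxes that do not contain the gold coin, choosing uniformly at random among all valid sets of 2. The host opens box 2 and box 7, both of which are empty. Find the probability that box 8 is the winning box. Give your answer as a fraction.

Consider each possible location of the gold coin in turn.
If it is in any of boxes 1, 4, 5, 6, and 8 (prior 1/8 each): the host has 15 equally likely choices, so probability 1/15; weight (1/8)·(1/15) = 1/120 each.
If it is in either of boxes 2 and 7 (prior 1/8 each): that box was opened and seen not to hold the prize — ruled out; weight (1/8)·0 = 0 each.
If it is in box 3 (prior 1/8): the host has 21 equally likely choices, so probability 1/21; weight (1/8)·(1/21) = 1/168.
The weights sum to 1/21.
So P(the gold coin in box 8 | the host opened box 2 and box 7) = (1/120) / (1/21) = 7/40.

7/40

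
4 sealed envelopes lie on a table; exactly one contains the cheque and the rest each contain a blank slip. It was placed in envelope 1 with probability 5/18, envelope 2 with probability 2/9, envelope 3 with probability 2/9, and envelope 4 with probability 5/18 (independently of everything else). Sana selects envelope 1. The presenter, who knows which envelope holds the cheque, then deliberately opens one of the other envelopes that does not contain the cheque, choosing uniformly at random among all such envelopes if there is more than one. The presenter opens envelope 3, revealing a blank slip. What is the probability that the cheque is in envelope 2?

Consider each possible location of the cheque in turn.
If it is in envelope 1 (prior 5/18): the presenter has 3 equally likely choices, so probability 1/3; weight (5/18)·(1/3) = 5/54.
If it is in envelope 2 (prior 2/9): the presenter has 2 equally likely choices, so probability 1/2; weight (2/9)·(1/2) = 1/9.
If it is in envelope 3 (prior 2/9): the presenter opened envelope 3, so this case is ruled out; weight (2/9)·0 = 0.
If it is in envelope 4 (prior 5/18): the presenter has 2 equally likely choices, so probability 1/2; weight (5/18)·(1/2) = 5/36.
The weights sum to 37/108.
So P(the cheque in envelope 2 | the presenter opened envelope 3) = (1/9) / (37/108) = 12/37.

12/37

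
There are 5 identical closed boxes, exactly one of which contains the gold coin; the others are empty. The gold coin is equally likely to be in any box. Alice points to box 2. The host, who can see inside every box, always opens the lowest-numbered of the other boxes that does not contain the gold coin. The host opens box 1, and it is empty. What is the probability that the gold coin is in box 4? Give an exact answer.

1/4

Consider each possible location of the gold coin in turn.
If it is in box 1 (prior 1/5): the host opened box 1, so this case is ruled out; weight (1/5)·0 = 0.
If it is in any of boxes 2, 3, 4, and 5 (prior 1/5 each): box 1 is the lowest-numbered option available, probability 1; weight (1/5)·1 = 1/5 each.
The weights sum to 4/5.
So P(the gold coin in box 4 | the host opened box 1) = (1/5) / (4/5) = 1/4.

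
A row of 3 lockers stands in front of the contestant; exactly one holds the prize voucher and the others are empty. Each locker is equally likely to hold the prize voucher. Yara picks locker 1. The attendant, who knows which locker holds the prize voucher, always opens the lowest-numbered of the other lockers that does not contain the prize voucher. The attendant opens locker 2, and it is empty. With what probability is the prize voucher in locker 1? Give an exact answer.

1/2

Consider each possible location of the prize voucher in turn.
If it is in either of lockers 1 and 3 (prior 1/3 each): locker 2 is the lowest-numbered option available, probability 1; weight (1/3)·1 = 1/3 each.
If it is in locker 2 (prior 1/3): the attendant opened locker 2, so this case is ruled out; weight (1/3)·0 = 0.
The weights sum to 2/3.
So P(the prize voucher in locker 1 | the attendant opened locker 2) = (1/3) / (2/3) = 1/2.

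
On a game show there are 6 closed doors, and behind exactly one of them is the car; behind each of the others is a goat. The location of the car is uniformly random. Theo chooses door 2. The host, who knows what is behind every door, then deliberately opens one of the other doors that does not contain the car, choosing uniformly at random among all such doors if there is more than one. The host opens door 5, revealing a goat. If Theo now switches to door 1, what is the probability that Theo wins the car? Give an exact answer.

Consider each possible location of the car in turn.
If it is behind any of doors 1, 3, 4, and 6 (prior 1/6 each): the host has 4 equally likely choices, so probability 1/4; weight (1/6)·(1/4) = 1/24 each.
If it is behind door 2 (prior 1/6): the host has 5 equally likely choices, so probability 1/5; weight (1/6)·(1/5) = 1/30.
If it is behind door 5 (prior 1/6): the host opened door 5, so this case is ruled out; weight (1/6)·0 = 0.
The weights sum to 1/5.
So P(the car behind door 1 | the host opened door 5) = (1/24) / (1/5) = 5/24.

5/24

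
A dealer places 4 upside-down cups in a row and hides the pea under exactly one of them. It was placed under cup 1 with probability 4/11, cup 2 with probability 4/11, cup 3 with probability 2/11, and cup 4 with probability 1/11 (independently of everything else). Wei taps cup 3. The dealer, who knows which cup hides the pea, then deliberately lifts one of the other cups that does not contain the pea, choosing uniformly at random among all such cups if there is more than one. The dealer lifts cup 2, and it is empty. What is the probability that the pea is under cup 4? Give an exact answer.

3/19

Condition on the true location of the pea.
If it is under cup 1 (prior 4/11): the dealer has 2 equally likely choices, so probability 1/2; weight (4/11)·(1/2) = 2/11.
If it is under cup 2 (prior 4/11): the dealer opened cup 2, so this case is ruled out; weight (4/11)·0 = 0.
If it is under cup 3 (prior 2/11): the dealer has 3 equally likely choices, so probability 1/3; weight (2/11)·(1/3) = 2/33.
If it is under cup 4 (prior 1/11): the dealer has 2 equally likely choices, so probability 1/2; weight (1/11)·(1/2) = 1/22.
The weights sum to 19/66.
So P(the pea under cup 4 | the dealer opened cup 2) = (1/22) / (19/66) = 3/19.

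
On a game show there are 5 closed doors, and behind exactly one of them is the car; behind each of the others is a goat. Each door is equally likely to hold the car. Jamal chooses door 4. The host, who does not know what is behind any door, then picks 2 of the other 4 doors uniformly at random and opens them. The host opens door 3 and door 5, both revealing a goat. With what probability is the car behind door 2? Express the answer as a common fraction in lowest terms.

Consider each possible location of the car in turn.
If it is behind any of doors 1, 2, and 4 (prior 1/5 each): the host picks exactly this set with probability 1/6 regardless, and none is the prize; weight (1/5)·(1/6) = 1/30 each.
If it is behind either of doors 3 and 5 (prior 1/5 each): that door was opened and seen not to hold the prize — ruled out; weight (1/5)·0 = 0 each.
The weights sum to 1/10.
So P(the car behind door 2 | the host opened door 3 and door 5) = (1/30) / (1/10) = 1/3.

1/3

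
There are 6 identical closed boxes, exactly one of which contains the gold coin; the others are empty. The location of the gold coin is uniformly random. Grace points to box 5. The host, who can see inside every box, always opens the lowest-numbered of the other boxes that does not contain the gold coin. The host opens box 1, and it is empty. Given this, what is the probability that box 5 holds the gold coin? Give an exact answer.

1/5

Condition on the true location of the gold coin.
If it is in box 1 (prior 1/6): the host opened box 1, so this case is ruled out; weight (1/6)·0 = 0.
If it is in any of boxes 2, 3, 4, 5, and 6 (prior 1/6 each): box 1 is the lowest-numbered option available, probability 1; weight (1/6)·1 = 1/6 each.
The weights sum to 5/6.
So P(the gold coin in box 5 | the host opened box 1) = (1/6) / (5/6) = 1/5.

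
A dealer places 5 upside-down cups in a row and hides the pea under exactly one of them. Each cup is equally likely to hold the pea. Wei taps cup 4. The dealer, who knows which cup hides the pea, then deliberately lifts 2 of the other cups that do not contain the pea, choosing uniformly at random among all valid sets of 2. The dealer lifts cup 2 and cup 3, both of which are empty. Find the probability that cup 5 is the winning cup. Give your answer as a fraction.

2/5

Apply Bayes' rule, conditioning on where the pea actually is.
If it is under either of cups 1 and 5 (prior 1/5 each): the dealer has 3 equally likely choices, so probability 1/3; weight (1/5)·(1/3) = 1/15 each.
If it is under either of cups 2 and 3 (prior 1/5 each): that cup was opened and seen not to hold the prize — ruled out; weight (1/5)·0 = 0 each.
If it is under cup 4 (prior 1/5): the dealer has 6 equally likely choices, so probability 1/6; weight (1/5)·(1/6) = 1/30.
The weights sum to 1/6.
So P(the pea under cup 5 | the dealer opened cup 2 and cup 3) = (1/15) / (1/6) = 2/5.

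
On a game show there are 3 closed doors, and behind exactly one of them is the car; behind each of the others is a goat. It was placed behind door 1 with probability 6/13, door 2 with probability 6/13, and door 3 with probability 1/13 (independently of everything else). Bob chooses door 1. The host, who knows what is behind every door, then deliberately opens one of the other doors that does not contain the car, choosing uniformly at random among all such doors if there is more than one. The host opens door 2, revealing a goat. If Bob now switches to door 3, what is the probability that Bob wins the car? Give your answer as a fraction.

Consider each possible location of the car in turn.
If it is behind door 1 (prior 6/13): the host has 2 equally likely choices, so probability 1/2; weight (6/13)·(1/2) = 3/13.
If it is behind door 2 (prior 6/13): the host opened door 2, so this case is ruled out; weight (6/13)·0 = 0.
If it is behind door 3 (prior 1/13): the host has no choice, probability 1; weight (1/13)·1 = 1/13.
The weights sum to 4/13.
So P(the car behind door 3 | the host opened door 2) = (1/13) / (4/13) = 1/4.

1/4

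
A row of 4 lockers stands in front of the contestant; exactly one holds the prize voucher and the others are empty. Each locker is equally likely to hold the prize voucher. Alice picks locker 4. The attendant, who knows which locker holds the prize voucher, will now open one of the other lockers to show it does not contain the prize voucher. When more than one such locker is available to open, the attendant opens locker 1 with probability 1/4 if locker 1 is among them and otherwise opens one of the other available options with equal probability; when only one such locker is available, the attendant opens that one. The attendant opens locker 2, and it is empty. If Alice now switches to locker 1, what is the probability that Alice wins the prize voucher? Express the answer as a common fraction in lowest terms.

4/13

Apply Bayes' rule, conditioning on where the prize voucher actually is.
If it is in locker 1 (prior 1/4): locker 1 holds the prize so is unavailable; the attendant chooses uniformly among the 2 others, probability 1/2; weight (1/4)·(1/2) = 1/8.
If it is in locker 2 (prior 1/4): the attendant opened locker 2, so this case is ruled out; weight (1/4)·0 = 0.
If it is in locker 3 (prior 1/4): locker 1 is available but not opened, probability 3/4; weight (1/4)·(3/4) = 3/16.
If it is in locker 4 (prior 1/4): locker 1 is available but not opened; locker 2 gets probability (1 − 1/4)/2 = 3/8; weight (1/4)·(3/8) = 3/32.
The weights sum to 13/32.
So P(the prize voucher in locker 1 | the attendant opened locker 2) = (1/8) / (13/32) = 4/13.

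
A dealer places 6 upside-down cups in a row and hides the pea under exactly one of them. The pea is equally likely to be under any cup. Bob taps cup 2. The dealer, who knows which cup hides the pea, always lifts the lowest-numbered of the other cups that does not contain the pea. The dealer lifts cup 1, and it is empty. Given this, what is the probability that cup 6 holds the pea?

Apply Bayes' rule, conditioning on where the pea actually is.
If it is under cup 1 (prior 1/6): the dealer opened cup 1, so this case is ruled out; weight (1/6)·0 = 0.
If it is under any of cups 2, 3, 4, 5, and 6 (prior 1/6 each): cup 1 is the lowest-numbered option available, probability 1; weight (1/6)·1 = 1/6 each.
The weights sum to 5/6.
So P(the pea under cup 6 | the dealer opened cup 1) = (1/6) / (5/6) = 1/5.

1/5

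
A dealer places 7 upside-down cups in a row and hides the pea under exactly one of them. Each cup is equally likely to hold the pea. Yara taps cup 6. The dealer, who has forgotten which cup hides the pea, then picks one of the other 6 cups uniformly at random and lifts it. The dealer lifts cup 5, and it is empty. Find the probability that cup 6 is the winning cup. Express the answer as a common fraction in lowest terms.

Condition on the true location of the pea.
If it is under any of cups 1, 2, 3, 4, 6, and 7 (prior 1/7 each): the dealer picks cup 5 with probability 1/6 regardless, and it is not the prize; weight (1/7)·(1/6) = 1/42 each.
If it is under cup 5 (prior 1/7): the dealer opened cup 5, so this case is ruled out; weight (1/7)·0 = 0.
The weights sum to 1/7.
So P(the pea under cup 6 | the dealer opened cup 5) = (1/42) / (1/7) = 1/6.

1/6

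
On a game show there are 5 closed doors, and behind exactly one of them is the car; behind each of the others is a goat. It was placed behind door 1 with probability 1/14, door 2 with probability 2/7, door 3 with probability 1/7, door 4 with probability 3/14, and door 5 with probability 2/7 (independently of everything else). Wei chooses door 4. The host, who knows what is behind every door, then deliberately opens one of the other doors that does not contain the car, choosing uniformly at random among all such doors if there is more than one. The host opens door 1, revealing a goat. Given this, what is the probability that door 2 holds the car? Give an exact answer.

16/49

Consider each possible location of the car in turn.
If it is behind door 1 (prior 1/14): the host opened door 1, so this case is ruled out; weight (1/14)·0 = 0.
If it is behind either of doors 2 and 5 (prior 2/7 each): the host has 3 equally likely choices, so probability 1/3; weight (2/7)·(1/3) = 2/21 each.
If it is behind door 3 (prior 1/7): the host has 3 equally likely choices, so probability 1/3; weight (1/7)·(1/3) = 1/21.
If it is behind door 4 (prior 3/14): the host has 4 equally likely choices, so probability 1/4; weight (3/14)·(1/4) = 3/56.
The weights sum to 7/24.
So P(the car behind door 2 | the host opened door 1) = (2/21) / (7/24) = 16/49.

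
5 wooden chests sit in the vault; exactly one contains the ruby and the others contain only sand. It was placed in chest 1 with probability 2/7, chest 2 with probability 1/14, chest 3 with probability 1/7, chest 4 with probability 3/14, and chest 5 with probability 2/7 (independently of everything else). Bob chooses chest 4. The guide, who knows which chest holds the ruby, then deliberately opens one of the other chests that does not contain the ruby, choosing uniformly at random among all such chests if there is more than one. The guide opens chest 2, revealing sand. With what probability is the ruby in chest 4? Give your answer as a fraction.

9/49

Apply Bayes' rule, conditioning on where the ruby actually is.
If it is in either of chests 1 and 5 (prior 2/7 each): the guide has 3 equally likely choices, so probability 1/3; weight (2/7)·(1/3) = 2/21 each.
If it is in chest 2 (prior 1/14): the guide opened chest 2, so this case is ruled out; weight (1/14)·0 = 0.
If it is in chest 3 (prior 1/7): the guide has 3 equally likely choices, so probability 1/3; weight (1/7)·(1/3) = 1/21.
If it is in chest 4 (prior 3/14): the guide has 4 equally likely choices, so probability 1/4; weight (3/14)·(1/4) = 3/56.
The weights sum to 7/24.
So P(the ruby in chest 4 | the guide opened chest 2) = (3/56) / (7/24) = 9/49.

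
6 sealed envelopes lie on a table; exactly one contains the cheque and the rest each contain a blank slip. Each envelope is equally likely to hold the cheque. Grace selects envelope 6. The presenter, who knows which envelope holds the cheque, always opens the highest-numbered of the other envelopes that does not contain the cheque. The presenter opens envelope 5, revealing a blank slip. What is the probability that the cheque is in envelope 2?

Consider each possible location of the cheque in turn.
If it is in any of envelopes 1, 2, 3, 4, and 6 (prior 1/6 each): envelope 5 is the highest-numbered option available, probability 1; weight (1/6)·1 = 1/6 each.
If it is in envelope 5 (prior 1/6): the presenter opened envelope 5, so this case is ruled out; weight (1/6)·0 = 0.
The weights sum to 5/6.
So P(the cheque in envelope 2 | the presenter opened envelope 5) = (1/6) / (5/6) = 1/5.

1/5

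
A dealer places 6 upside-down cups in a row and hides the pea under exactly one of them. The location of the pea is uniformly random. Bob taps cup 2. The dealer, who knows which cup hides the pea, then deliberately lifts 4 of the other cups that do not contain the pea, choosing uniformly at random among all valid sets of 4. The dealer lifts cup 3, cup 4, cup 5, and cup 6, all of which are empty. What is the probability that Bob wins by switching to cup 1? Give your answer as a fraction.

5/6

Condition on the true location of the pea.
If it is under cup 1 (prior 1/6): the dealer has no choice, probability 1; weight (1/6)·1 = 1/6.
If it is under cup 2 (prior 1/6): the dealer has 5 equally likely choices, so probability 1/5; weight (1/6)·(1/5) = 1/30.
If it is under any of cups 3, 4, 5, and 6 (prior 1/6 each): that cup was opened and seen not to hold the prize — ruled out; weight (1/6)·0 = 0 each.
The weights sum to 1/5.
So P(the pea under cup 1 | the dealer opened cup 3, cup 4, cup 5, and cup 6) = (1/6) / (1/5) = 5/6.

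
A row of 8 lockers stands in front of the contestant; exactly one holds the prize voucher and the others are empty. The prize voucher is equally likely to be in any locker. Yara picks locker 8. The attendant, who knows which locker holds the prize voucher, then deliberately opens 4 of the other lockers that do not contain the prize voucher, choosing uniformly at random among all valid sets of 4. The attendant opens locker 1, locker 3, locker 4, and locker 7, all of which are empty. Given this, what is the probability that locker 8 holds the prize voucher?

1/8

Consider each possible location of the prize voucher in turn.
If it is in any of lockers 1, 3, 4, and 7 (prior 1/8 each): that locker was opened and seen not to hold the prize — ruled out; weight (1/8)·0 = 0 each.
If it is in any of lockers 2, 5, and 6 (prior 1/8 each): the attendant has 15 equally likely choices, so probability 1/15; weight (1/8)·(1/15) = 1/120 each.
If it is in locker 8 (prior 1/8): the attendant has 35 equally likely choices, so probability 1/35; weight (1/8)·(1/35) = 1/280.
The weights sum to 1/35.
So P(the prize voucher in locker 8 | the attendant opened locker 1, locker 3, locker 4, and locker 7) = (1/280) / (1/35) = 1/8.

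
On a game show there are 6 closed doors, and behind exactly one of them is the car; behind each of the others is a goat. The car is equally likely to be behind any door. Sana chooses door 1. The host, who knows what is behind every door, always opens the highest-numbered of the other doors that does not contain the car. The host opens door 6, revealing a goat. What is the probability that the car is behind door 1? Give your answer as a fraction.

1/5

Condition on the true location of the car.
If it is behind any of doors 1, 2, 3, 4, and 5 (prior 1/6 each): door 6 is the highest-numbered option available, probability 1; weight (1/6)·1 = 1/6 each.
If it is behind door 6 (prior 1/6): the host opened door 6, so this case is ruled out; weight (1/6)·0 = 0.
The weights sum to 5/6.
So P(the car behind door 1 | the host opened door 6) = (1/6) / (5/6) = 1/5.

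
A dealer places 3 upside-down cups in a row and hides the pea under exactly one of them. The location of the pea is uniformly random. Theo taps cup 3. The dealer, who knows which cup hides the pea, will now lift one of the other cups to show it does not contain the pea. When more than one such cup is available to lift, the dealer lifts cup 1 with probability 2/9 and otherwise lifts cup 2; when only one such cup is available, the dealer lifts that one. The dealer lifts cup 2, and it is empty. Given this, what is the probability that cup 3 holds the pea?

Consider each possible location of the pea in turn.
If it is under cup 1 (prior 1/3): only cup 2 is available, probability 1; weight (1/3)·1 = 1/3.
If it is under cup 2 (prior 1/3): the dealer opened cup 2, so this case is ruled out; weight (1/3)·0 = 0.
If it is under cup 3 (prior 1/3): cup 1 is available but not opened, probability 7/9; weight (1/3)·(7/9) = 7/27.
The weights sum to 16/27.
So P(the pea under cup 3 | the dealer opened cup 2) = (7/27) / (16/27) = 7/16.

7/16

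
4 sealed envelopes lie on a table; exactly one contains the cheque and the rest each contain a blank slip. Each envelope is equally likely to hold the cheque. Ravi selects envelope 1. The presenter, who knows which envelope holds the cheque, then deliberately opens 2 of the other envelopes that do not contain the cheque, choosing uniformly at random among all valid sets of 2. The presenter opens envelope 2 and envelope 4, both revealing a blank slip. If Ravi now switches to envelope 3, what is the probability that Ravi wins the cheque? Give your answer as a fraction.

3/4

Apply Bayes' rule, conditioning on where the cheque actually is.
If it is in envelope 1 (prior 1/4): the presenter has 3 equally likely choices, so probability 1/3; weight (1/4)·(1/3) = 1/12.
If it is in either of envelopes 2 and 4 (prior 1/4 each): that envelope was opened and seen not to hold the prize — ruled out; weight (1/4)·0 = 0 each.
If it is in envelope 3 (prior 1/4): the presenter has no choice, probability 1; weight (1/4)·1 = 1/4.
The weights sum to 1/3.
So P(the cheque in envelope 3 | the presenter opened envelope 2 and envelope 4) = (1/4) / (1/3) = 3/4.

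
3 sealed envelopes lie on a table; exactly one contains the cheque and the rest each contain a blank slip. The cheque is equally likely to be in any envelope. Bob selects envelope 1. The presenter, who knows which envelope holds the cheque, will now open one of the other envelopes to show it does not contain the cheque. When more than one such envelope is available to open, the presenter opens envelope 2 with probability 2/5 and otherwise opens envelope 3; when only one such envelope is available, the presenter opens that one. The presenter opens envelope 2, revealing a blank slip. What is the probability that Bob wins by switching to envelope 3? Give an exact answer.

5/7

Condition on the true location of the cheque.
If it is in envelope 1 (prior 1/3): envelope 2 is available, opened with probability 2/5; weight (1/3)·(2/5) = 2/15.
If it is in envelope 2 (prior 1/3): the presenter opened envelope 2, so this case is ruled out; weight (1/3)·0 = 0.
If it is in envelope 3 (prior 1/3): only envelope 2 is available, probability 1; weight (1/3)·1 = 1/3.
The weights sum to 7/15.
So P(the cheque in envelope 3 | the presenter opened envelope 2) = (1/3) / (7/15) = 5/7.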